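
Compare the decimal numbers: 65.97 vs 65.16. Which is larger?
65.97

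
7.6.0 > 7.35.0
False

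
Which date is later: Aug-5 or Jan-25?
Aug-5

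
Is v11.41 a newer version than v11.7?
Yes. Version numbers are compared segment by segment as integers, not as decimals: minor version 41 > 7, so v11.41 > v11.7 (even though the decimal 11.41 < 11.7).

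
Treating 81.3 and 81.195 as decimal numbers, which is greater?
81.3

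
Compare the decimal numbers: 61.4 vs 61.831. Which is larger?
61.831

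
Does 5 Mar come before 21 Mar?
Yes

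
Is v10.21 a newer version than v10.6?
Yes. Version numbers are compared segment by segment as integers, not as decimals: minor version 21 > 6, so v10.21 > v10.6 (even though the decimal 10.21 < 10.6).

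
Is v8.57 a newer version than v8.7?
Yes. Version numbers are compared segment by segment as integers, not as decimals: minor version 57 > 7, so v8.57 > v8.7 (even though the decimal 8.57 < 8.7).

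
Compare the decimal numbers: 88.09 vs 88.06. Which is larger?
88.09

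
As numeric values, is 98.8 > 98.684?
True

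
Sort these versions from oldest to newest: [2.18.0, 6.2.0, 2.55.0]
[2.18.0, 2.55.0, 6.2.0]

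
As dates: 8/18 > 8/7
True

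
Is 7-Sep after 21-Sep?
No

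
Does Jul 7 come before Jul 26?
Yes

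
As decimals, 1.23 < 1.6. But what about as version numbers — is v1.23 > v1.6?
True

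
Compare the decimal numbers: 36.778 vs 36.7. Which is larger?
36.778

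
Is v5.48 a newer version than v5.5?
Yes. Version numbers are compared segment by segment as integers, not as decimals: minor version 48 > 5, so v5.48 > v5.5 (even though the decimal 5.48 < 5.5).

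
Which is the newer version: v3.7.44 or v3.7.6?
v3.7.44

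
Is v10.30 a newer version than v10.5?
Yes. Version numbers are compared segment by segment as integers, not as decimals: minor version 30 > 5, so v10.30 > v10.5 (even though the decimal 10.30 < 10.5).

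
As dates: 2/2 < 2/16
True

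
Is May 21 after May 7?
Yes. Day 21 comes after day 7 in May — this is a date comparison, not a decimal one (the decimal 5.21 would be smaller than 5.7).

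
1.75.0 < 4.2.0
True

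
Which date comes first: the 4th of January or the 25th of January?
the 4th of January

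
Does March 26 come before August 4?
Yes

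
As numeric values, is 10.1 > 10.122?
False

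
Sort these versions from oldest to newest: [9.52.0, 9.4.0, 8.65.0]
[8.65.0, 9.4.0, 9.52.0]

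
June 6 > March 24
True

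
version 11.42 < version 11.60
True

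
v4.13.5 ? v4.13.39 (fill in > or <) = <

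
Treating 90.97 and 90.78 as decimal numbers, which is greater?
90.97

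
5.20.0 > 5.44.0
False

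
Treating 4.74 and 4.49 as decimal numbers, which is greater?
4.74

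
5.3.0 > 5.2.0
True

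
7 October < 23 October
True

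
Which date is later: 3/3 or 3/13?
3/13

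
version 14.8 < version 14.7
False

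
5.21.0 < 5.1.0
False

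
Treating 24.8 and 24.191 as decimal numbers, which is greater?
24.8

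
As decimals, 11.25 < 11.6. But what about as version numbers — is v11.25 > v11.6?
True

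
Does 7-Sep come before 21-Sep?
Yes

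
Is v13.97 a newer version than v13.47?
Yes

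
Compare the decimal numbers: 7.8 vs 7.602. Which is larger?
7.8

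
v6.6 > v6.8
False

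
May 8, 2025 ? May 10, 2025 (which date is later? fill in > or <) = <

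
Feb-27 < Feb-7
False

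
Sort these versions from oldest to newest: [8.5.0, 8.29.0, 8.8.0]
[8.5.0, 8.8.0, 8.29.0]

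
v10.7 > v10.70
False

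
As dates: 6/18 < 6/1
False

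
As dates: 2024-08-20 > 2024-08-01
True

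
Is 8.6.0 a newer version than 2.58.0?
Yes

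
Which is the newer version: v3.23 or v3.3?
v3.23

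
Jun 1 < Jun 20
True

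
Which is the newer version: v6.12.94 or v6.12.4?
v6.12.94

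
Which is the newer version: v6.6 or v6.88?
v6.88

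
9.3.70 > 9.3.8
True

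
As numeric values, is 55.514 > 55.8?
False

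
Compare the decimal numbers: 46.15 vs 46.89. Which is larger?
46.89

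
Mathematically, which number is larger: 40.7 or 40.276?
40.7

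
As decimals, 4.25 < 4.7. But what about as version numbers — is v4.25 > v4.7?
True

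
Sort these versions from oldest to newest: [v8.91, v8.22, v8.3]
[v8.3, v8.22, v8.91]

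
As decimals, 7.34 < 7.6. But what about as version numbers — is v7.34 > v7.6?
True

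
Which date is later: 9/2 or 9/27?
9/27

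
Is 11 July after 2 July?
Yes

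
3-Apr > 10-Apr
False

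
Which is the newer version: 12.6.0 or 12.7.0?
12.7.0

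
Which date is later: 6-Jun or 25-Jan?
6-Jun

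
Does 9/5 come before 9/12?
Yes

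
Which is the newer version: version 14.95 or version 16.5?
version 16.5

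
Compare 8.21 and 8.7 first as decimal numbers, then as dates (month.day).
As decimals: 8.21 < 8.7. As dates: 8/21 is later than 8/7 (day 21 > day 7).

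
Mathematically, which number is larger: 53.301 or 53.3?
53.301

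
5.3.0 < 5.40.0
True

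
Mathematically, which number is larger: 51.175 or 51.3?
51.3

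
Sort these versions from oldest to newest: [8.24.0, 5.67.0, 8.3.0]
[5.67.0, 8.3.0, 8.24.0]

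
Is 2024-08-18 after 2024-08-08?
Yes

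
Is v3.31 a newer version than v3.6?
Yes. Version numbers are compared segment by segment as integers, not as decimals: minor version 31 > 6, so v3.31 > v3.6 (even though the decimal 3.31 < 3.6).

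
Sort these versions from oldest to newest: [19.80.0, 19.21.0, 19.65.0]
[19.21.0, 19.65.0, 19.80.0]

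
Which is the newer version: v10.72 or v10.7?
v10.72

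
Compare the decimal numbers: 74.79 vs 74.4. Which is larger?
74.79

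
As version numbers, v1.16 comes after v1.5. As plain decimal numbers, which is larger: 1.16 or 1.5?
1.5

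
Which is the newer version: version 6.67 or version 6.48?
version 6.67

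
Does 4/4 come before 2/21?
No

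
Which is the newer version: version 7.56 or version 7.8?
version 7.56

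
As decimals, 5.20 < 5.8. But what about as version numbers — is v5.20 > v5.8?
True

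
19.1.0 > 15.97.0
True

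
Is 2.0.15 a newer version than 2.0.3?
Yes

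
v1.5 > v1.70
False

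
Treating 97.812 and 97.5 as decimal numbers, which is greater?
97.812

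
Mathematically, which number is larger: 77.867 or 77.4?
77.867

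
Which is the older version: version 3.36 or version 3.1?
version 3.1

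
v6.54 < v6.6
False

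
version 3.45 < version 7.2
True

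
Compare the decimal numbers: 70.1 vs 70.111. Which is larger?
70.111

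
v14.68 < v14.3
False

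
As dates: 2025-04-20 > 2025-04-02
True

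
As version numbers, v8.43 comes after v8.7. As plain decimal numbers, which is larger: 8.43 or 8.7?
8.7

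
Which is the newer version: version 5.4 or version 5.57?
version 5.57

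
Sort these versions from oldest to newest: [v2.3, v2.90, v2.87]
[v2.3, v2.87, v2.90]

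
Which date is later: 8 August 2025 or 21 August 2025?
21 August 2025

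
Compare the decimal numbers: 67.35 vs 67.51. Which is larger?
67.51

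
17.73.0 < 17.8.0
False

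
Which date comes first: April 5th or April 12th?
April 5th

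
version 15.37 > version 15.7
True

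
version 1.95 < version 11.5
True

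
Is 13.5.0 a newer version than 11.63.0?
Yes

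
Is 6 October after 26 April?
Yes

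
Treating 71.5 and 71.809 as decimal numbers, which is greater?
71.809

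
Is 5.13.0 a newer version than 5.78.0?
No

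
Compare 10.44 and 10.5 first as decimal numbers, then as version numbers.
As decimals: 10.44 < 10.5. As versions: v10.44 > v10.5 (minor version 44 > 5).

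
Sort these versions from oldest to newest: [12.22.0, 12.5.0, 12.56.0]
[12.5.0, 12.22.0, 12.56.0]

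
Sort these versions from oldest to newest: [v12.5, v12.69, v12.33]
[v12.5, v12.33, v12.69]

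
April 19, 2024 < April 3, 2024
False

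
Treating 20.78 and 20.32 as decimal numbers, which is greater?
20.78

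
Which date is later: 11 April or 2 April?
11 April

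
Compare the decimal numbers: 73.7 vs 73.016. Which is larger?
73.7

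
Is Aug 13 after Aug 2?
Yes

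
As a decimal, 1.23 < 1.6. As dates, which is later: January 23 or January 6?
January 23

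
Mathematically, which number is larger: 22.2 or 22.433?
22.433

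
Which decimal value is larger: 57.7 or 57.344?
57.7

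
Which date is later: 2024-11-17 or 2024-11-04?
2024-11-17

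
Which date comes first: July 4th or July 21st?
July 4th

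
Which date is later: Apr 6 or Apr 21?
Apr 21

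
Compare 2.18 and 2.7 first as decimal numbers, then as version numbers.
As decimals: 2.18 < 2.7. As versions: v2.18 > v2.7 (minor version 18 > 7).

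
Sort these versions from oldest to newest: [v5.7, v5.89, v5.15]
[v5.7, v5.15, v5.89]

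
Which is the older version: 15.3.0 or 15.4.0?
15.3.0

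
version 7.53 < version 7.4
False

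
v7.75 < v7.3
False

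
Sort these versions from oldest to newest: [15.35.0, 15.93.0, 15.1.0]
[15.1.0, 15.35.0, 15.93.0]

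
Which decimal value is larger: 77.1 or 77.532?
77.532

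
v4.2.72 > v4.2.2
True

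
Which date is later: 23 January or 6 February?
6 February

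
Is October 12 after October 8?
Yes. Day 12 comes after day 8 in October — this is a date comparison, not a decimal one (the decimal 10.12 would be smaller than 10.8).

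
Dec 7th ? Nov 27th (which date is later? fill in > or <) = >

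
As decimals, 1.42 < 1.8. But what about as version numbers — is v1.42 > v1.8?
True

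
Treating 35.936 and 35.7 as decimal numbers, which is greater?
35.936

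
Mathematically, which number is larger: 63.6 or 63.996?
63.996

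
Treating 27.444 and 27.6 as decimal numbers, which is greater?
27.6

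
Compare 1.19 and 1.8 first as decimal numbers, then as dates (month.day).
As decimals: 1.19 < 1.8. As dates: 1/19 is later than 1/8 (day 19 > day 8).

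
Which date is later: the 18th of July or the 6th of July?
the 18th of July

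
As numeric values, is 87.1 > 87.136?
False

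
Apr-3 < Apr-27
True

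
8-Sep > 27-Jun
True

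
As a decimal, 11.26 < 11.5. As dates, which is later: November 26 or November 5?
November 26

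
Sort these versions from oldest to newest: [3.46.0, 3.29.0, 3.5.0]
[3.5.0, 3.29.0, 3.46.0]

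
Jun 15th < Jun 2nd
False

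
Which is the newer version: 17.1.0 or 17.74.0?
17.74.0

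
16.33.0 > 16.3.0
True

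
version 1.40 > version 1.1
True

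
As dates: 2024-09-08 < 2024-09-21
True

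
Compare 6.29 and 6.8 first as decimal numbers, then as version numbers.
As decimals: 6.29 < 6.8. As versions: v6.29 > v6.8 (minor version 29 > 8).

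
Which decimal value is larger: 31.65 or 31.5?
31.65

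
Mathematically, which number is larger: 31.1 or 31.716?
31.716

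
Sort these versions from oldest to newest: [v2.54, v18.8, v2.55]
[v2.54, v2.55, v18.8]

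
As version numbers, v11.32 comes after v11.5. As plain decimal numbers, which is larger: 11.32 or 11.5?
11.5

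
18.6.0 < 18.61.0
True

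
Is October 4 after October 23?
No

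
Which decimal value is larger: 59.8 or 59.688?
59.8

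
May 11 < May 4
False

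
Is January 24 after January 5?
Yes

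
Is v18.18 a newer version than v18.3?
Yes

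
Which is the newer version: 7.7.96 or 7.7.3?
7.7.96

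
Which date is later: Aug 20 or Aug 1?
Aug 20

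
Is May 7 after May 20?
No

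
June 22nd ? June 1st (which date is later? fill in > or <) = >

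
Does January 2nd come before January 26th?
Yes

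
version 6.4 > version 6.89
False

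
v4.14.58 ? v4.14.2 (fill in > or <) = >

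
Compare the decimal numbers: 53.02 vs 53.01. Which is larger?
53.02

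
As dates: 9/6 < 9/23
True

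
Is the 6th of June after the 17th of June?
No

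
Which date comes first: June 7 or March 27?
March 27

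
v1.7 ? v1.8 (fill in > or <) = <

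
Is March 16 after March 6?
Yes. Day 16 comes after day 6 in March — this is a date comparison, not a decimal one (the decimal 3.16 would be smaller than 3.6).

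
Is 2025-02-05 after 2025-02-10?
No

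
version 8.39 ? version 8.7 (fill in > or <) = >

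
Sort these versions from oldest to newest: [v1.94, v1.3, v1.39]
[v1.3, v1.39, v1.94]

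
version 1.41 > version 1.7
True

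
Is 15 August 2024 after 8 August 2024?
Yes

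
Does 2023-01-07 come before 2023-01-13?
Yes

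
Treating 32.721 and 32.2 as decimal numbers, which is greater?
32.721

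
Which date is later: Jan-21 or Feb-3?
Feb-3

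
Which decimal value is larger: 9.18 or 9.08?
9.18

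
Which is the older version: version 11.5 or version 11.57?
version 11.5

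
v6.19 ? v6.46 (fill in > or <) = <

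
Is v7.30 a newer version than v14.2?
No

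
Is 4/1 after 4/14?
No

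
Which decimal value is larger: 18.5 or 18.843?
18.843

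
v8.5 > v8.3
True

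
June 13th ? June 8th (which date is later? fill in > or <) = >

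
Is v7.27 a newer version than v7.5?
Yes. Version numbers are compared segment by segment as integers, not as decimals: minor version 27 > 5, so v7.27 > v7.5 (even though the decimal 7.27 < 7.5).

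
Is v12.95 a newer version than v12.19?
Yes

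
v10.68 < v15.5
True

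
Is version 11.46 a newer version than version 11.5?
Yes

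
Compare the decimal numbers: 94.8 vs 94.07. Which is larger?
94.8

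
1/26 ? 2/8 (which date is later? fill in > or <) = <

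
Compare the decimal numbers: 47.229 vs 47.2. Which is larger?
47.229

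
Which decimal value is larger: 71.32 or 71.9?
71.9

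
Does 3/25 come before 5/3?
Yes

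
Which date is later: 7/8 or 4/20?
7/8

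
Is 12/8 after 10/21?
Yes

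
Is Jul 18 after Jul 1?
Yes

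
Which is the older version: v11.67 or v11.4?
v11.4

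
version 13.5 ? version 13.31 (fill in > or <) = <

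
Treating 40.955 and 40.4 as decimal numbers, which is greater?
40.955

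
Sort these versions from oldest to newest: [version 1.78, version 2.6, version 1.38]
[version 1.38, version 1.78, version 2.6]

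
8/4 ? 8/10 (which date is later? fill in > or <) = <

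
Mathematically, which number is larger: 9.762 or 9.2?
9.762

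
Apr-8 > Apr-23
False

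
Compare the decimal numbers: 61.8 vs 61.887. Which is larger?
61.887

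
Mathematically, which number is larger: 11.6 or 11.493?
11.6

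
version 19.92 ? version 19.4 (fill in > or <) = >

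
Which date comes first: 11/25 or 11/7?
11/7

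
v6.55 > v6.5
True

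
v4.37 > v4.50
False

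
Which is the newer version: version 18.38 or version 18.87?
version 18.87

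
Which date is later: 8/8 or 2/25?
8/8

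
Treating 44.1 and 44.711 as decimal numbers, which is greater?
44.711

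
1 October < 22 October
True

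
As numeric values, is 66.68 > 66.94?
False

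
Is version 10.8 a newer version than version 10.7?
Yes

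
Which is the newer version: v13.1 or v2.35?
v13.1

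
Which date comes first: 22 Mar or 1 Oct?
22 Mar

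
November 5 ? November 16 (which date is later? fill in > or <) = <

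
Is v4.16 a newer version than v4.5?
Yes. Version numbers are compared segment by segment as integers, not as decimals: minor version 16 > 5, so v4.16 > v4.5 (even though the decimal 4.16 < 4.5).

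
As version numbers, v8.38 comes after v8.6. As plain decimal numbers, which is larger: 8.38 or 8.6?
8.6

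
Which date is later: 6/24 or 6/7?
6/24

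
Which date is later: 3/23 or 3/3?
3/23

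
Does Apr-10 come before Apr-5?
No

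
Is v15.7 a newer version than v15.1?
Yes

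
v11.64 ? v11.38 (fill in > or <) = >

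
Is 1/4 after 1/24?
No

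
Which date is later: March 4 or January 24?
March 4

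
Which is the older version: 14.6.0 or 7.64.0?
7.64.0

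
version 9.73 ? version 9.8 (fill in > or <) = >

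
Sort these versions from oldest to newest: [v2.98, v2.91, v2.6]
[v2.6, v2.91, v2.98]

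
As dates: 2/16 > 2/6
True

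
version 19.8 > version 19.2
True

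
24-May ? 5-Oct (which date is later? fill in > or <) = <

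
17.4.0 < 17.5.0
True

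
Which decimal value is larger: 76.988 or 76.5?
76.988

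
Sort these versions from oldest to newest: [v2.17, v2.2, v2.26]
[v2.2, v2.17, v2.26]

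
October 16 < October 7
False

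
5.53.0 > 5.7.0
True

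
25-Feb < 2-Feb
False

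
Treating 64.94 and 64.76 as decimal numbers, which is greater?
64.94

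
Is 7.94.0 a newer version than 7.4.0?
Yes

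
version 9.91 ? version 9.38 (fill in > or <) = >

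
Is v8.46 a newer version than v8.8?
Yes. Version numbers are compared segment by segment as integers, not as decimals: minor version 46 > 8, so v8.46 > v8.8 (even though the decimal 8.46 < 8.8).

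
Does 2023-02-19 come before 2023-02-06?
No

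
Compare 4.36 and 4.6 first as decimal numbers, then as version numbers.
As decimals: 4.36 < 4.6. As versions: v4.36 > v4.6 (minor version 36 > 6).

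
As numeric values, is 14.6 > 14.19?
True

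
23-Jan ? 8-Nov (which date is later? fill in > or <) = <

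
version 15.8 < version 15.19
True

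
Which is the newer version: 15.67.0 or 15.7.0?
15.67.0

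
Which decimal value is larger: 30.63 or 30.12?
30.63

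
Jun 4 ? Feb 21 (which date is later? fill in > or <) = >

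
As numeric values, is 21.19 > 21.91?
False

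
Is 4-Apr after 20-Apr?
No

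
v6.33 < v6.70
True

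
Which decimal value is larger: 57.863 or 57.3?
57.863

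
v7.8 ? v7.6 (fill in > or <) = >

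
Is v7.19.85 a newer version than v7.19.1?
Yes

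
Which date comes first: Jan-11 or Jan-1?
Jan-1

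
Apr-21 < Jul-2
True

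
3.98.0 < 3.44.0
False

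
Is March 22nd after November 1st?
No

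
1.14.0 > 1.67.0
False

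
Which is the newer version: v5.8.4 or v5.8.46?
v5.8.46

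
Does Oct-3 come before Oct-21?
Yes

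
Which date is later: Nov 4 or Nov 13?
Nov 13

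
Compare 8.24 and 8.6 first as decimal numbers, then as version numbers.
As decimals: 8.24 < 8.6. As versions: v8.24 > v8.6 (minor version 24 > 6).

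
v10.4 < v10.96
True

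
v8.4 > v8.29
False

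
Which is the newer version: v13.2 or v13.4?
v13.4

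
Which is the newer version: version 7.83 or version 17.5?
version 17.5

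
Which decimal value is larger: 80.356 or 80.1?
80.356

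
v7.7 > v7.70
False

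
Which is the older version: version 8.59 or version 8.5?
version 8.5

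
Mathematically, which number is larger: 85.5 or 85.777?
85.777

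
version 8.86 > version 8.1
True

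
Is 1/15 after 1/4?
Yes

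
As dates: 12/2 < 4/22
False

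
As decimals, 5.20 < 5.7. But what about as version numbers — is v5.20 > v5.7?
True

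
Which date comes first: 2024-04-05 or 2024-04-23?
2024-04-05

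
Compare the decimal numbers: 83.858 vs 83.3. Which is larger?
83.858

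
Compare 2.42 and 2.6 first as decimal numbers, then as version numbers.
As decimals: 2.42 < 2.6. As versions: v2.42 > v2.6 (minor version 42 > 6).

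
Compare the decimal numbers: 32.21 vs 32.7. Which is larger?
32.7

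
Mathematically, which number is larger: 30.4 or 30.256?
30.4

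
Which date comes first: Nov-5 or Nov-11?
Nov-5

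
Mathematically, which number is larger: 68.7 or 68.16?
68.7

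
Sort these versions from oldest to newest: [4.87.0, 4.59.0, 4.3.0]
[4.3.0, 4.59.0, 4.87.0]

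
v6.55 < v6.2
False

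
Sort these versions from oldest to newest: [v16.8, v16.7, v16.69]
[v16.7, v16.8, v16.69]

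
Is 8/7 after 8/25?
No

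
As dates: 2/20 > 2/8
True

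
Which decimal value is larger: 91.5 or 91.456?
91.5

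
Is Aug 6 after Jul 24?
Yes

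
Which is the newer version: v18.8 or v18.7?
v18.8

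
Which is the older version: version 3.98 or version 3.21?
version 3.21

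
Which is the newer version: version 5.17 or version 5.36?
version 5.36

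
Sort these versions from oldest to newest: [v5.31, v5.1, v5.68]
[v5.1, v5.31, v5.68]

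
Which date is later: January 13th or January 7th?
January 13th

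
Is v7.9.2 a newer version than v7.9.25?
No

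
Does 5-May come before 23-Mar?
No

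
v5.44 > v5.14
True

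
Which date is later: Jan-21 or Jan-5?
Jan-21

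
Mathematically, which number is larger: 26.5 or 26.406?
26.5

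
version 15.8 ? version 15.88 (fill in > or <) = <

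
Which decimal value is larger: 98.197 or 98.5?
98.5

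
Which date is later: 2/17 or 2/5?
2/17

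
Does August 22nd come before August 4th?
No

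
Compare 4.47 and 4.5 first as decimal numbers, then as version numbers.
As decimals: 4.47 < 4.5. As versions: v4.47 > v4.5 (minor version 47 > 5).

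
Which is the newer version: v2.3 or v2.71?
v2.71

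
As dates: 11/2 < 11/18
True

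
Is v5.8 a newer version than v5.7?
Yes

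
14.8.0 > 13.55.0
True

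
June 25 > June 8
True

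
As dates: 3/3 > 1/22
True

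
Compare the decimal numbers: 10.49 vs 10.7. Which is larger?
10.7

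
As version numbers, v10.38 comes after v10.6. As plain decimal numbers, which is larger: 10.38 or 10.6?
10.6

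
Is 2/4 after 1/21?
Yes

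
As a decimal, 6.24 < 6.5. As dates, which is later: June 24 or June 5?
June 24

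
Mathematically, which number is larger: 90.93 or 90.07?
90.93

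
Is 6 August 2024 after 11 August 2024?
No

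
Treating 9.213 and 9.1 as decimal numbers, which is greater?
9.213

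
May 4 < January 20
False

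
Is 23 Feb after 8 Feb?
Yes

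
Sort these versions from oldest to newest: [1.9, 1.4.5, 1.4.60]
[1.4.5, 1.4.60, 1.9]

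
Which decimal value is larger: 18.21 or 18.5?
18.5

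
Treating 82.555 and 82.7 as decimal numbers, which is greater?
82.7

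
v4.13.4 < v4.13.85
True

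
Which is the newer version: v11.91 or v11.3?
v11.91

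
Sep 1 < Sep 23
True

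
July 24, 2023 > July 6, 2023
True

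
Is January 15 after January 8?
Yes. Day 15 comes after day 8 in January — this is a date comparison, not a decimal one (the decimal 1.15 would be smaller than 1.8).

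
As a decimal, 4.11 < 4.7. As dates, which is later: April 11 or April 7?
April 11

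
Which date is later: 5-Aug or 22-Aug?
22-Aug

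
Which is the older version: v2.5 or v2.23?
v2.5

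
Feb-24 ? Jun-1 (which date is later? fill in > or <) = <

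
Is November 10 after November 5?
Yes. Day 10 comes after day 5 in November — this is a date comparison, not a decimal one (the decimal 11.10 would be smaller than 11.5).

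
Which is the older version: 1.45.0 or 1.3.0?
1.3.0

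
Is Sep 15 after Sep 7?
Yes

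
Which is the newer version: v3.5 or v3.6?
v3.6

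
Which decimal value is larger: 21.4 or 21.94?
21.94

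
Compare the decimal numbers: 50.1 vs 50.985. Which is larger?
50.985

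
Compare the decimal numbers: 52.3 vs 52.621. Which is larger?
52.621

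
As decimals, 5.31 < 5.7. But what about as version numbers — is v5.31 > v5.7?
True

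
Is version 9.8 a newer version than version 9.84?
No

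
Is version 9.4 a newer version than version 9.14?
No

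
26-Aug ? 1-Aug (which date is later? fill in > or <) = >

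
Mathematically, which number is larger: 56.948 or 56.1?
56.948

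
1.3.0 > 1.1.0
True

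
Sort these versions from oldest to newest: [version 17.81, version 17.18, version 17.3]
[version 17.3, version 17.18, version 17.81]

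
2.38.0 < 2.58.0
True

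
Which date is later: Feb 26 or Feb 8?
Feb 26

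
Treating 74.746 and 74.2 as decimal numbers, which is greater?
74.746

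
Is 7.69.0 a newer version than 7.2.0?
Yes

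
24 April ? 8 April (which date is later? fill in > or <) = >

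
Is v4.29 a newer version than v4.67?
No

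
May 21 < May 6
False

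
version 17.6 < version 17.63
True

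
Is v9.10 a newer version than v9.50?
No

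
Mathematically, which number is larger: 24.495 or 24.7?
24.7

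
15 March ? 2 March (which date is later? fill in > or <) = >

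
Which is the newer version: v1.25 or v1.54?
v1.54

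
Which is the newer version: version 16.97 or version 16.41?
version 16.97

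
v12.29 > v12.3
True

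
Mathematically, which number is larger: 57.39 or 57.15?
57.39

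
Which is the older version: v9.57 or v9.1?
v9.1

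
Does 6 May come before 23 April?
No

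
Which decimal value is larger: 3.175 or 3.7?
3.7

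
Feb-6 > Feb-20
False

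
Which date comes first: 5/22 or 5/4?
5/4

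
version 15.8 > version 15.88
False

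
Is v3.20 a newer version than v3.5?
Yes. Version numbers are compared segment by segment as integers, not as decimals: minor version 20 > 5, so v3.20 > v3.5 (even though the decimal 3.20 < 3.5).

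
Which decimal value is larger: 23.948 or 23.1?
23.948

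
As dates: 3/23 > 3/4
True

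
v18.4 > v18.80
False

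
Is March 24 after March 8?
Yes. Day 24 comes after day 8 in March — this is a date comparison, not a decimal one (the decimal 3.24 would be smaller than 3.8).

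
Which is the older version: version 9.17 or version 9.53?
version 9.17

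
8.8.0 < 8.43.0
True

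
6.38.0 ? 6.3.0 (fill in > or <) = >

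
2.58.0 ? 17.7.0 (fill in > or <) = <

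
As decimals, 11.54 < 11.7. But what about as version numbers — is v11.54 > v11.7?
True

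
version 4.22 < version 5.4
True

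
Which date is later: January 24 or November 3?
November 3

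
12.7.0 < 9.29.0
False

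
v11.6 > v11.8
False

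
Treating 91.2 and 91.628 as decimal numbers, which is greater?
91.628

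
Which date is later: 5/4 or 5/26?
5/26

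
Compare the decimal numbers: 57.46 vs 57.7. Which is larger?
57.7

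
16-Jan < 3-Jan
False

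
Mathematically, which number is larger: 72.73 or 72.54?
72.73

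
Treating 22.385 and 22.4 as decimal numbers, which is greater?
22.4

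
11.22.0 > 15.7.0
False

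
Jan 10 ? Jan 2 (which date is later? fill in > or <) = >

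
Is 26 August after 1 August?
Yes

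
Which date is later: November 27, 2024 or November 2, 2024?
November 27, 2024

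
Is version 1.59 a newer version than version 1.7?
Yes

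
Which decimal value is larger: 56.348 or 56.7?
56.7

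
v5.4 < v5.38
True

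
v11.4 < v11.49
True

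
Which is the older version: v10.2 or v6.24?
v6.24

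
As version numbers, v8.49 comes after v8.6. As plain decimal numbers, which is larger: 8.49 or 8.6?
8.6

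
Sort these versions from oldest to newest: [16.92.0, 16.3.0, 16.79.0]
[16.3.0, 16.79.0, 16.92.0]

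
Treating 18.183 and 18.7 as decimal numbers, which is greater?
18.7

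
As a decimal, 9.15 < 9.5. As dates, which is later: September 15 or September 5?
September 15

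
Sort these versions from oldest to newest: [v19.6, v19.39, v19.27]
[v19.6, v19.27, v19.39]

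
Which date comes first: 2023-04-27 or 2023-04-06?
2023-04-06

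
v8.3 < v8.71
True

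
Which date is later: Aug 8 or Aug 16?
Aug 16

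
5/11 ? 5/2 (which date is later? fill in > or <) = >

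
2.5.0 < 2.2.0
False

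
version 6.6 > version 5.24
True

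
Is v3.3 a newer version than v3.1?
Yes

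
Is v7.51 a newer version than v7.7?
Yes. Version numbers are compared segment by segment as integers, not as decimals: minor version 51 > 7, so v7.51 > v7.7 (even though the decimal 7.51 < 7.7).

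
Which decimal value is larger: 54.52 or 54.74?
54.74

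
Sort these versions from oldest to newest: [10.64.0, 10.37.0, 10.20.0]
[10.20.0, 10.37.0, 10.64.0]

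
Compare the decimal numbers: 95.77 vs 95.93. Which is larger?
95.93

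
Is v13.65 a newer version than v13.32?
Yes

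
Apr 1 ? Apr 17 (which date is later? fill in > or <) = <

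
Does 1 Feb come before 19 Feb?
Yes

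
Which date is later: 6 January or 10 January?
10 January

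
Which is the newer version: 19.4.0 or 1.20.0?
19.4.0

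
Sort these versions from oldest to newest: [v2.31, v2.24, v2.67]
[v2.24, v2.31, v2.67]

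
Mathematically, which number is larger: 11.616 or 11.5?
11.616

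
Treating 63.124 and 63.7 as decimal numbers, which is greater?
63.7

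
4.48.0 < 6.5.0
True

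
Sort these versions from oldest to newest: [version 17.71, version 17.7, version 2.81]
[version 2.81, version 17.7, version 17.71]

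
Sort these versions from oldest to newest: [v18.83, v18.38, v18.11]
[v18.11, v18.38, v18.83]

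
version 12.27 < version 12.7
False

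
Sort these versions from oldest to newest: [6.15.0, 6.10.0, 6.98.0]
[6.10.0, 6.15.0, 6.98.0]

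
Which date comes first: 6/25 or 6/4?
6/4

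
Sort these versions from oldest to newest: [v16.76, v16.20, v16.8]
[v16.8, v16.20, v16.76]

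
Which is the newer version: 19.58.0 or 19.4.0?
19.58.0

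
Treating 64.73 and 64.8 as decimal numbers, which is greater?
64.8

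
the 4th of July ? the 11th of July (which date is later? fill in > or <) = <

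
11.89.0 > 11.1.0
True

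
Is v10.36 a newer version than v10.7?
Yes. Version numbers are compared segment by segment as integers, not as decimals: minor version 36 > 7, so v10.36 > v10.7 (even though the decimal 10.36 < 10.7).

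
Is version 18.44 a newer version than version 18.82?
No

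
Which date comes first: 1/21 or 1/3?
1/3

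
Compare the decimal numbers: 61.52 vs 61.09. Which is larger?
61.52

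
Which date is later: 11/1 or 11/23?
11/23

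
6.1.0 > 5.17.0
True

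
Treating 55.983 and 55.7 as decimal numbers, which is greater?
55.983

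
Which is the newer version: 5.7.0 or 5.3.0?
5.7.0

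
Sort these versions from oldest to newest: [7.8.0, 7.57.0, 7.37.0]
[7.8.0, 7.37.0, 7.57.0]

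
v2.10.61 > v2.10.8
True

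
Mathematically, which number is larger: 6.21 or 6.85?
6.85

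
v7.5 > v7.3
True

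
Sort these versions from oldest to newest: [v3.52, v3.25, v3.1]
[v3.1, v3.25, v3.52]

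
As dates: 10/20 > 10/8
True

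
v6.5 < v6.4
False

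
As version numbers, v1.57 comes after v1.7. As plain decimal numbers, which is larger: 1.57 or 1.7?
1.7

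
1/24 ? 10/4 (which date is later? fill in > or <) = <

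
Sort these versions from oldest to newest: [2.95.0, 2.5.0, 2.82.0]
[2.5.0, 2.82.0, 2.95.0]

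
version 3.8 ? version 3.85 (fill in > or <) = <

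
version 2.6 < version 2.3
False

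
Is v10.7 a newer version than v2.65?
Yes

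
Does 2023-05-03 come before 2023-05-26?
Yes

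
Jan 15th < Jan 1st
False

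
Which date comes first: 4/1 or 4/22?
4/1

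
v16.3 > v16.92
False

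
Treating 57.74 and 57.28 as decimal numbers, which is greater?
57.74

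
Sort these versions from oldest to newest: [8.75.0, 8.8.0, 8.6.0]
[8.6.0, 8.8.0, 8.75.0]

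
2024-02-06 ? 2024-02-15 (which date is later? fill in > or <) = <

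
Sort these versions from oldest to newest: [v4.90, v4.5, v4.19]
[v4.5, v4.19, v4.90]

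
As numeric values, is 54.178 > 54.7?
False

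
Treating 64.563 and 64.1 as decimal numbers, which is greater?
64.563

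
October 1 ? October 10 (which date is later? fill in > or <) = <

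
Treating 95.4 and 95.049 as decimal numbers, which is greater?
95.4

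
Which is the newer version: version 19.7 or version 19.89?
version 19.89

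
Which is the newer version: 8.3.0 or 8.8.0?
8.8.0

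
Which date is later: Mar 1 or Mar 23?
Mar 23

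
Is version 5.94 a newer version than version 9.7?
No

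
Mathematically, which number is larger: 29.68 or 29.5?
29.68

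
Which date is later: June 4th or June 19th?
June 19th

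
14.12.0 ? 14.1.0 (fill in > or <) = >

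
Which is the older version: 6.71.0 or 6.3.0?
6.3.0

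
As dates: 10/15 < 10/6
False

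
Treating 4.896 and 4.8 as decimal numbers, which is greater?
4.896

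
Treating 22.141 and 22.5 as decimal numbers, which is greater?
22.5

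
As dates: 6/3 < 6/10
True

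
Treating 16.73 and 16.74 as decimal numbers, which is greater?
16.74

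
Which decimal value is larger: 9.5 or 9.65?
9.65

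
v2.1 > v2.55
False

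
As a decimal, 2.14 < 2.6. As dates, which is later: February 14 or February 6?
February 14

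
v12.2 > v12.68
False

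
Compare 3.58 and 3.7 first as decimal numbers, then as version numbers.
As decimals: 3.58 < 3.7. As versions: v3.58 > v3.7 (minor version 58 > 7).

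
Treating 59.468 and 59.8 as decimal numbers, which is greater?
59.8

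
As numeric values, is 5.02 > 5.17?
False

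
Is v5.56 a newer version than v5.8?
Yes. Version numbers are compared segment by segment as integers, not as decimals: minor version 56 > 8, so v5.56 > v5.8 (even though the decimal 5.56 < 5.8).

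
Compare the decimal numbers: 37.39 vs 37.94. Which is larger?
37.94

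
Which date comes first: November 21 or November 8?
November 8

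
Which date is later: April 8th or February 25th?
April 8th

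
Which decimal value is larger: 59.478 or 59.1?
59.478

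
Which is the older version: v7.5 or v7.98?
v7.5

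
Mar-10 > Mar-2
True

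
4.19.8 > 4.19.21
False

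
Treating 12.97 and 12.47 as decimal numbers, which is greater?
12.97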